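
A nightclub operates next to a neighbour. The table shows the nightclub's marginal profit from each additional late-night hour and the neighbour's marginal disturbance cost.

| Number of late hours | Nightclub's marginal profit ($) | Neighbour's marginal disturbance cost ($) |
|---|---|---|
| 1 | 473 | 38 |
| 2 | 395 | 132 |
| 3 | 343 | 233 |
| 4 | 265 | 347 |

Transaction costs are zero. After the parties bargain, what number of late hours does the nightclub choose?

Bargaining reaches the level where marginal profit last exceeds marginal disturbance cost.
That holds through level 3 (343 ≥ 233) but not at 4 (265 < 347).

3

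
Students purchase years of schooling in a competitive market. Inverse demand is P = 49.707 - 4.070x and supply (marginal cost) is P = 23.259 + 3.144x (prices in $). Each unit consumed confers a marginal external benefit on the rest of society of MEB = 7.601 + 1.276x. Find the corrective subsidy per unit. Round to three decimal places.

Social marginal benefit = demand + MEB = 57.308 - 2.794x.
Set SMB = MC: 57.308 - 2.794x = 23.259 + 3.144x → x* = 5.7341.
The Pigouvian subsidy equals MEB at x*: 7.601 + 1.276×5.7341 = 14.9177.

subsidy = $14.918 per unit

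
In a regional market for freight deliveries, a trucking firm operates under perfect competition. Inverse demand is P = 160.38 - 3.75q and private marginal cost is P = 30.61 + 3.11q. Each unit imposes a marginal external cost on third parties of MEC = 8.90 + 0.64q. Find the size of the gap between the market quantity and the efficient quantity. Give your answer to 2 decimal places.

Market equilibrium (private): 30.61 + 3.11q = 160.38 - 3.75q → q_m = 18.9169.
Social marginal cost = private MC + MEC = 39.51 + 3.75q.
Set SMC = demand: 39.51 + 3.75q = 160.38 - 3.75q → q* = 16.1160.
Gap = |18.9169 − 16.1160| = 2.8009.

2.80 units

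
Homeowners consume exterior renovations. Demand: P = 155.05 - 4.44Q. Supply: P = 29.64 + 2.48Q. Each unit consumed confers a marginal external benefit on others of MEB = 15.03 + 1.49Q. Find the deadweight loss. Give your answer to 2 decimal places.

Market equilibrium (private): 29.64 + 2.48Q = 155.05 - 4.44Q → Q_m = 18.1228.
Social marginal benefit = demand + MEB = 170.08 - 2.95Q.
Set SMB = MC: 170.08 - 2.95Q = 29.64 + 2.48Q → Q* = 25.8637.
The welfare-loss triangle has base |Q_m − Q*| and height MEB(Q_m) (the vertical gap between SMB and MC is zero at Q* and MEB at Q_m).
DWL = ½ × 7.7409 × 42.0330 = 162.6866.

DWL = 162.69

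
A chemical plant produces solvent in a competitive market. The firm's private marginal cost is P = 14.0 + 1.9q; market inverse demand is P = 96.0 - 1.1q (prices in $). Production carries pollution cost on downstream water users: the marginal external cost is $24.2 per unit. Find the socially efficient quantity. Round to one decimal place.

Social marginal cost = private MC + MEC = 38.2 + 1.9q.
Set SMC = demand: 38.2 + 1.9q = 96.0 - 1.1q → q* = 19.2667.

q* = 19.3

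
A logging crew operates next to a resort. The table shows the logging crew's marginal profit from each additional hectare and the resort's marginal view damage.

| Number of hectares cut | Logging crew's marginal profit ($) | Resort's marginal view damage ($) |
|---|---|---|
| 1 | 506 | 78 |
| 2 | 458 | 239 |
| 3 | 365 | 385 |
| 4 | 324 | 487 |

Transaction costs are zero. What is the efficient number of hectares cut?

Bargaining reaches the level where marginal profit last exceeds marginal view damage.
That holds through level 2 (458 ≥ 239) but not at 3 (365 < 385).

2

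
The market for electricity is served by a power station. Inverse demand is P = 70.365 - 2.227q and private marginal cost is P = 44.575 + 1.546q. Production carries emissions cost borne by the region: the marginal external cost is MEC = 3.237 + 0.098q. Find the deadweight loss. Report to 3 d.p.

DWL = 1.972

Market equilibrium (private): 44.575 + 1.546q = 70.365 - 2.227q → q_m = 6.8354.
Social marginal cost = private MC + MEC = 47.812 + 1.644q.
Set SMC = demand: 47.812 + 1.644q = 70.365 - 2.227q → q* = 5.8261.
Between q* and q_m the wedge SMC − demand runs linearly from 0 to MEC(q_m), so the loss is a triangle.
DWL = ½ × 1.0093 × 3.9069 = 1.9716.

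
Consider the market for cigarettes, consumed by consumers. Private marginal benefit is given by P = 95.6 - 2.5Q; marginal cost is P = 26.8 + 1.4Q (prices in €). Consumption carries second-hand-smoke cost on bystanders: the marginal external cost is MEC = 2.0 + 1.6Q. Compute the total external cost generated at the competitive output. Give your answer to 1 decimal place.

€284.2

Market equilibrium (private): 26.8 + 1.4Q = 95.6 - 2.5Q → Q_m = 17.6410.
Total external cost = ∫₀^{Q_m} (2.0 + 1.6Q) dQ = 2.0×17.6410 + ½×1.6×17.6410² = 284.2459.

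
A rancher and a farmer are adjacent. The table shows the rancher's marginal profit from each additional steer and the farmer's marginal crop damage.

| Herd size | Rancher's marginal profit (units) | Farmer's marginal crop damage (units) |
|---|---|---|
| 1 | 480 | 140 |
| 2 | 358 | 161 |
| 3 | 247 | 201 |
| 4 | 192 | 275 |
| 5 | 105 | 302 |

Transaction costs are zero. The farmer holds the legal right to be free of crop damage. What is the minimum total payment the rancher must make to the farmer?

502

Efficient level: marginal profit ≥ marginal crop damage through level 3, so k* = 3.
With the farmer holding the right, the rancher must at least compensate total damage at k*: 140 + 161 + 201 = 502.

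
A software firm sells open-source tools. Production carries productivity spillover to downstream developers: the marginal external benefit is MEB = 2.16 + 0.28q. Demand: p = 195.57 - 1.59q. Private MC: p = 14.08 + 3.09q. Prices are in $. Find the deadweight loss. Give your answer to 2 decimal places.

Market equilibrium (private): 14.08 + 3.09q = 195.57 - 1.59q → q_m = 38.7799.
Social marginal cost = private MC − MEB = 11.92 + 2.81q.
Set SMC = demand: 11.92 + 2.81q = 195.57 - 1.59q → q* = 41.7386.
Between q* and q_m the wedge demand − SMC runs linearly from 0 to MEB(q_m), so the loss is a triangle.
DWL = ½ × 2.9587 × 13.0184 = 19.2588.

DWL = $19.26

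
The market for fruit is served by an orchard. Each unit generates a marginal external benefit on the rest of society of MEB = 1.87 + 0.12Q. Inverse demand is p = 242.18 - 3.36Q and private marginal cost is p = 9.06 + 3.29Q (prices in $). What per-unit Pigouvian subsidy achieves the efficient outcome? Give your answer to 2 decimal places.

Social marginal cost = private MC − MEB = 7.19 + 3.17Q.
Set SMC = demand: 7.19 + 3.17Q = 242.18 - 3.36Q → Q* = 35.9862.
The Pigouvian subsidy equals MEB at Q*: 1.87 + 0.12×35.9862 = 6.1883.

subsidy = $6.19 per unit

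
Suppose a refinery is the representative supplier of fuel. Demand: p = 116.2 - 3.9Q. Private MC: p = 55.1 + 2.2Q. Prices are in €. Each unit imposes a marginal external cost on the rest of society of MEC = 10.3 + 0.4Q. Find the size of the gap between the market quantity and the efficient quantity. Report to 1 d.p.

2.2 units

Market equilibrium (private): 55.1 + 2.2Q = 116.2 - 3.9Q → Q_m = 10.0164.
Social marginal cost = private MC + MEC = 65.4 + 2.6Q.
Set SMC = demand: 65.4 + 2.6Q = 116.2 - 3.9Q → Q* = 7.8154.
Gap = |10.0164 − 7.8154| = 2.2010.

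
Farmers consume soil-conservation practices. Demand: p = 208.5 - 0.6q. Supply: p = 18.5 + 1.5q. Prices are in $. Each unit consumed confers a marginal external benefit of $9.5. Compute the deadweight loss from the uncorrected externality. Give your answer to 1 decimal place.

Market equilibrium (private): 18.5 + 1.5q = 208.5 - 0.6q → q_m = 90.4762.
Social marginal benefit = demand + MEB = 218.0 - 0.6q.
Set SMB = MC: 218.0 - 0.6q = 18.5 + 1.5q → q* = 95.0000.
The loss is the area between SMB and MC from q* to q_m; with linear curves that's a triangle of height MEB(q_m).
DWL = ½ × 4.5238 × 9.5000 = 21.4881.

DWL = $21.5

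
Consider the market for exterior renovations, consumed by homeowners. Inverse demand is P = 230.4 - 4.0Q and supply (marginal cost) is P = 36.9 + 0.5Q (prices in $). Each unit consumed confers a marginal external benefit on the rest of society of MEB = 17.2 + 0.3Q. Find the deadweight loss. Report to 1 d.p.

DWL = $107.9

Market equilibrium (private): 36.9 + 0.5Q = 230.4 - 4.0Q → Q_m = 43.0000.
Social marginal benefit = demand + MEB = 247.6 - 3.7Q.
Set SMB = MC: 247.6 - 3.7Q = 36.9 + 0.5Q → Q* = 50.1667.
The welfare-loss triangle has base |Q_m − Q*| and height MEB(Q_m) (the vertical gap between SMB and MC is zero at Q* and MEB at Q_m).
DWL = ½ × 7.1667 × 30.1000 = 107.8588.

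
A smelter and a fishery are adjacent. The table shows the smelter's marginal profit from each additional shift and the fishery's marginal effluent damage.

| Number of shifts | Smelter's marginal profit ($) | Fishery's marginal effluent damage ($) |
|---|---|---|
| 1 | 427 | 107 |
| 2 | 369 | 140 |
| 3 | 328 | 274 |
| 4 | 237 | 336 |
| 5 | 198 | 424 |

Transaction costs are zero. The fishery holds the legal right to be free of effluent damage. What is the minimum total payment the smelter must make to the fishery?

$521

Efficient level: marginal profit ≥ marginal effluent damage through level 3, so k* = 3.
With the fishery holding the right, the smelter must at least compensate total damage at k*: 107 + 140 + 274 = 521.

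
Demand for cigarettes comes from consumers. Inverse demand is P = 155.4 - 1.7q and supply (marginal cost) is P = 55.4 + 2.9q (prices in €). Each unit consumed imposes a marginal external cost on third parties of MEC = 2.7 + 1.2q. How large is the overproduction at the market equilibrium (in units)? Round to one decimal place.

5.0 units

Market equilibrium (private): 55.4 + 2.9q = 155.4 - 1.7q → q_m = 21.7391.
Social marginal benefit = demand − MEC = 152.7 - 2.9q.
Set SMB = MC: 152.7 - 2.9q = 55.4 + 2.9q → q* = 16.7759.
Gap = |21.7391 − 16.7759| = 4.9632.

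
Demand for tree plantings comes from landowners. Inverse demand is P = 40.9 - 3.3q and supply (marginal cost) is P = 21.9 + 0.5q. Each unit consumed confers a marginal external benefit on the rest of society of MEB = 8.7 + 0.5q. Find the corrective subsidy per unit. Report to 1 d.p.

subsidy = 12.9 per unit

Social marginal benefit = demand + MEB = 49.6 - 2.8q.
Set SMB = MC: 49.6 - 2.8q = 21.9 + 0.5q → q* = 8.3939.
The Pigouvian subsidy equals MEB at q*: 8.7 + 0.5×8.3939 = 12.8970.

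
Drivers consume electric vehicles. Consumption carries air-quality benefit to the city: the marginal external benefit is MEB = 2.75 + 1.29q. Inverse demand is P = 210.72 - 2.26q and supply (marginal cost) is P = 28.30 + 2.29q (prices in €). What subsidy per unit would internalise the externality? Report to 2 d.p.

Social marginal benefit = demand + MEB = 213.47 - 0.97q.
Set SMB = MC: 213.47 - 0.97q = 28.30 + 2.29q → q* = 56.8006.
The Pigouvian subsidy equals MEB at q*: 2.75 + 1.29×56.8006 = 76.0228.

subsidy = €76.02 per unit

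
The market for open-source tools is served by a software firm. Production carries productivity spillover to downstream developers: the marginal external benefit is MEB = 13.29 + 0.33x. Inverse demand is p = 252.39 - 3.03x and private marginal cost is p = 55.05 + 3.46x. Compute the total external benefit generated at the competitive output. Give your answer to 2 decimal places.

Market equilibrium (private): 55.05 + 3.46x = 252.39 - 3.03x → x_m = 30.4068.
Total external benefit = ∫₀^{x_m} (13.29 + 0.33x) dx = 13.29×30.4068 + ½×0.33×30.4068² = 556.6610.

556.66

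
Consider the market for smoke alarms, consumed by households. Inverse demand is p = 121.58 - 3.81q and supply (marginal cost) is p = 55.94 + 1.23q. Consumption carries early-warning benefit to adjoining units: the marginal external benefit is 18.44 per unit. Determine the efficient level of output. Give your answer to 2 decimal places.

Social marginal benefit = demand + MEB = 140.02 - 3.81q.
Set SMB = MC: 140.02 - 3.81q = 55.94 + 1.23q → q* = 16.6825.

q* = 16.68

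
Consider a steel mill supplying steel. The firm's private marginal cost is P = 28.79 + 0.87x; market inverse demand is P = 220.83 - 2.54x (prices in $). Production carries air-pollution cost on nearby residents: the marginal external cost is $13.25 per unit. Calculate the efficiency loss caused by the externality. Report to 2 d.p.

DWL = $25.74

Market equilibrium (private): 28.79 + 0.87x = 220.83 - 2.54x → x_m = 56.3167.
Social marginal cost = private MC + MEC = 42.04 + 0.87x.
Set SMC = demand: 42.04 + 0.87x = 220.83 - 2.54x → x* = 52.4311.
The loss is the area between SMC and demand from x* to x_m; with linear curves that's a triangle of height MEC(x_m).
DWL = ½ × 3.8856 × 13.2500 = 25.7421.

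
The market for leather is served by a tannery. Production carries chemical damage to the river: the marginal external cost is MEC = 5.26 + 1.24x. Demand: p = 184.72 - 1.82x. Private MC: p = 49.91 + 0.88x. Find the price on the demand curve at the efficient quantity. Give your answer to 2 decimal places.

Social marginal cost = private MC + MEC = 55.17 + 2.12x.
Set SMC = demand: 55.17 + 2.12x = 184.72 - 1.82x → x* = 32.8807.
Consumer price on the demand curve at x*: 184.72 − 1.82×32.8807 = 124.8771.

P = 124.88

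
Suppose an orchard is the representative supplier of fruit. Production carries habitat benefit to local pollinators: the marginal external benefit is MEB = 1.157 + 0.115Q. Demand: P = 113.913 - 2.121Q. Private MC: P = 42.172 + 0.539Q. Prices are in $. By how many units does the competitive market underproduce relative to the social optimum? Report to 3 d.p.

1.673 units

Market equilibrium (private): 42.172 + 0.539Q = 113.913 - 2.121Q → Q_m = 26.9703.
Social marginal cost = private MC − MEB = 41.015 + 0.424Q.
Set SMC = demand: 41.015 + 0.424Q = 113.913 - 2.121Q → Q* = 28.6436.
Gap = |26.9703 − 28.6436| = 1.6733.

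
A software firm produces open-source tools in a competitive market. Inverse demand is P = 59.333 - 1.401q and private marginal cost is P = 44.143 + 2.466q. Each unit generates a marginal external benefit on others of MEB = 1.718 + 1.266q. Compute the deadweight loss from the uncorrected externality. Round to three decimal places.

Market equilibrium (private): 44.143 + 2.466q = 59.333 - 1.401q → q_m = 3.9281.
Social marginal cost = private MC − MEB = 42.425 + 1.200q.
Set SMC = demand: 42.425 + 1.200q = 59.333 - 1.401q → q* = 6.5006.
The loss is the area between SMC and demand from q* to q_m; with linear curves that's a triangle of height MEB(q_m).
DWL = ½ × 2.5725 × 6.6910 = 8.6063.

DWL = 8.606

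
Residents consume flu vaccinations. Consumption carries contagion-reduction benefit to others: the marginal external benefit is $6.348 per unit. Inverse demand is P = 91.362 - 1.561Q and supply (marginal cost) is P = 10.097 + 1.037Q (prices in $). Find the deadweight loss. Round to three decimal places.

DWL = $7.755

Market equilibrium (private): 10.097 + 1.037Q = 91.362 - 1.561Q → Q_m = 31.2798.
Social marginal benefit = demand + MEB = 97.710 - 1.561Q.
Set SMB = MC: 97.710 - 1.561Q = 10.097 + 1.037Q → Q* = 33.7232.
The loss is the area between SMB and MC from Q* to Q_m; with linear curves that's a triangle of height MEB(Q_m).
DWL = ½ × 2.4434 × 6.3480 = 7.7554.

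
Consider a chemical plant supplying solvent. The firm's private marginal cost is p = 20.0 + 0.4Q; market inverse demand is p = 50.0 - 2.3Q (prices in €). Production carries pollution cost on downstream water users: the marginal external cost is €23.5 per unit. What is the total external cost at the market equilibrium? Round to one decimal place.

€261.1

Market equilibrium (private): 20.0 + 0.4Q = 50.0 - 2.3Q → Q_m = 11.1111.
Total external cost = MEC × Q_m = 23.5 × 11.1111 = 261.1109.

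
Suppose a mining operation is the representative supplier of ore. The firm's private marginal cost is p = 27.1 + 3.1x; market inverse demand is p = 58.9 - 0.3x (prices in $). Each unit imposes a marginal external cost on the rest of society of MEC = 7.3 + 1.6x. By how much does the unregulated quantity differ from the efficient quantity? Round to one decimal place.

4.5 units

Market equilibrium (private): 27.1 + 3.1x = 58.9 - 0.3x → x_m = 9.3529.
Social marginal cost = private MC + MEC = 34.4 + 4.7x.
Set SMC = demand: 34.4 + 4.7x = 58.9 - 0.3x → x* = 4.9000.
Gap = |9.3529 − 4.9000| = 4.4529.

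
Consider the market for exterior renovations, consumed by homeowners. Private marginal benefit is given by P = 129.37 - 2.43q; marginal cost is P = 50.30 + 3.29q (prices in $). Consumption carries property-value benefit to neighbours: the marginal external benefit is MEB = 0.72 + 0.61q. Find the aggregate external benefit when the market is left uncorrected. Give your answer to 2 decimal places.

Market equilibrium (private): 50.30 + 3.29q = 129.37 - 2.43q → q_m = 13.8234.
Total external benefit = ∫₀^{q_m} (0.72 + 0.61q) dq = 0.72×13.8234 + ½×0.61×13.8234² = 68.2342.

$68.23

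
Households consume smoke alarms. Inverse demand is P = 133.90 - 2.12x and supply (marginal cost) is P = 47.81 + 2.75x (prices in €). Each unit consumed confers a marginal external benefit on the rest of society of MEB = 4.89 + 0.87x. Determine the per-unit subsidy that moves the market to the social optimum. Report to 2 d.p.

subsidy = €24.68 per unit

Social marginal benefit = demand + MEB = 138.79 - 1.25x.
Set SMB = MC: 138.79 - 1.25x = 47.81 + 2.75x → x* = 22.7450.
The Pigouvian subsidy equals MEB at x*: 4.89 + 0.87×22.7450 = 24.6782.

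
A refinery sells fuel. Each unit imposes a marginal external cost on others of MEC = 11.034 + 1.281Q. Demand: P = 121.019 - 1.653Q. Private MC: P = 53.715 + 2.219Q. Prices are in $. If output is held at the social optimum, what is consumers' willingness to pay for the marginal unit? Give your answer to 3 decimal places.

Social marginal cost = private MC + MEC = 64.749 + 3.500Q.
Set SMC = demand: 64.749 + 3.500Q = 121.019 - 1.653Q → Q* = 10.9199.
Consumer price on the demand curve at Q*: 121.019 − 1.653×10.9199 = 102.9684.

P = $102.968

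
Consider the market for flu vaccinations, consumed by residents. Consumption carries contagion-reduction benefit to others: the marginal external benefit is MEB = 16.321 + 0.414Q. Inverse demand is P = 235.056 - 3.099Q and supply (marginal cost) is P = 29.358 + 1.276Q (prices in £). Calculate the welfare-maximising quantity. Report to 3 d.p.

Social marginal benefit = demand + MEB = 251.377 - 2.685Q.
Set SMB = MC: 251.377 - 2.685Q = 29.358 + 1.276Q → Q* = 56.0512.

Q* = 56.051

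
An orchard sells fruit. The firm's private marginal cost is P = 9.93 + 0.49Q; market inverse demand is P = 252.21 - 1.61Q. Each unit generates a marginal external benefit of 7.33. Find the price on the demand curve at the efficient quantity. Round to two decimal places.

Social marginal cost = private MC − MEB = 2.60 + 0.49Q.
Set SMC = demand: 2.60 + 0.49Q = 252.21 - 1.61Q → Q* = 118.8619.
Consumer price on the demand curve at Q*: 252.21 − 1.61×118.8619 = 60.8423.

P = 60.84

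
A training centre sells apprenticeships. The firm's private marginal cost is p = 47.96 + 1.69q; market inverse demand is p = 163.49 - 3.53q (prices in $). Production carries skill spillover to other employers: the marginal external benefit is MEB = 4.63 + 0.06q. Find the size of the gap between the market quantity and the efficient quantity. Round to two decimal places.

Market equilibrium (private): 47.96 + 1.69q = 163.49 - 3.53q → q_m = 22.1322.
Social marginal cost = private MC − MEB = 43.33 + 1.63q.
Set SMC = demand: 43.33 + 1.63q = 163.49 - 3.53q → q* = 23.2868.
Gap = |22.1322 − 23.2868| = 1.1546.

1.15 units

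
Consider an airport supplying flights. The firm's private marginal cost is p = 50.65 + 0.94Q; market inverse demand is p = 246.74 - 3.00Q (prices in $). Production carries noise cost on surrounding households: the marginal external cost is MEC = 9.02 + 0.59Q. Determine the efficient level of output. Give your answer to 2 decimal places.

Q* = 41.30

Social marginal cost = private MC + MEC = 59.67 + 1.53Q.
Set SMC = demand: 59.67 + 1.53Q = 246.74 - 3.00Q → Q* = 41.2958.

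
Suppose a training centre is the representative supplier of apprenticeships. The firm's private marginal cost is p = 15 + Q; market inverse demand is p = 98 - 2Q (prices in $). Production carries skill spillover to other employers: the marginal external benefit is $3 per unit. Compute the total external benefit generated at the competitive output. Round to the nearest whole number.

Market equilibrium (private): 15 + Q = 98 - 2Q → Q_m = 27.6667.
Total external benefit = MEB × Q_m = 3 × 27.6667 = 83.0001.

$83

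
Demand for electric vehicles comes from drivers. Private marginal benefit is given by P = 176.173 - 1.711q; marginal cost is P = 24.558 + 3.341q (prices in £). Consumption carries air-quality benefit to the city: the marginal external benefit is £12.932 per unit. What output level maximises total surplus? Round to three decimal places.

q* = 32.571

Social marginal benefit = demand + MEB = 189.105 - 1.711q.
Set SMB = MC: 189.105 - 1.711q = 24.558 + 3.341q → q* = 32.5707.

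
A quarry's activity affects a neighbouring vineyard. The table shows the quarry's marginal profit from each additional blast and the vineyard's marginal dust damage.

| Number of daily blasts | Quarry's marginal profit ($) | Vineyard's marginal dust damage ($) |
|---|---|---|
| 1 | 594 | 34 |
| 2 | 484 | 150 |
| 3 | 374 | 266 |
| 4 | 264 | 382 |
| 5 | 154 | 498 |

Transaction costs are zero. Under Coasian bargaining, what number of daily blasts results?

Bargaining reaches the level where marginal profit last exceeds marginal dust damage.
That holds through level 3 (374 ≥ 266) but not at 4 (264 < 382).

3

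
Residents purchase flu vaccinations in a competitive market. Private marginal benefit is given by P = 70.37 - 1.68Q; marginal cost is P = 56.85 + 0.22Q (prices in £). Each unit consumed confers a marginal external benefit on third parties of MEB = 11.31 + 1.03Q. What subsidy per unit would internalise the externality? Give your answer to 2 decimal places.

Social marginal benefit = demand + MEB = 81.68 - 0.65Q.
Set SMB = MC: 81.68 - 0.65Q = 56.85 + 0.22Q → Q* = 28.5402.
The Pigouvian subsidy equals MEB at Q*: 11.31 + 1.03×28.5402 = 40.7064.

subsidy = £40.71 per unit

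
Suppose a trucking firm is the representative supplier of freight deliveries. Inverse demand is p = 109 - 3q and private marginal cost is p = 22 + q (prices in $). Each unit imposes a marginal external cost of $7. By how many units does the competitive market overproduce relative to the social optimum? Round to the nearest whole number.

Market equilibrium (private): 22 + q = 109 - 3q → q_m = 21.7500.
Social marginal cost = private MC + MEC = 29 + q.
Set SMC = demand: 29 + q = 109 - 3q → q* = 20.0000.
Gap = |21.7500 − 20.0000| = 1.7500.

2 units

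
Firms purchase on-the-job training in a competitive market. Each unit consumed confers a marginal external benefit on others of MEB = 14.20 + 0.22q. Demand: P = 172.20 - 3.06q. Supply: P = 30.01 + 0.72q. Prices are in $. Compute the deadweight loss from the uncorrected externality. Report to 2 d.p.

Market equilibrium (private): 30.01 + 0.72q = 172.20 - 3.06q → q_m = 37.6164.
Social marginal benefit = demand + MEB = 186.40 - 2.84q.
Set SMB = MC: 186.40 - 2.84q = 30.01 + 0.72q → q* = 43.9298.
The welfare-loss triangle has base |q_m − q*| and height MEB(q_m) (the vertical gap between SMB and MC is zero at q* and MEB at q_m).
DWL = ½ × 6.3134 × 22.4756 = 70.9487.

DWL = $70.95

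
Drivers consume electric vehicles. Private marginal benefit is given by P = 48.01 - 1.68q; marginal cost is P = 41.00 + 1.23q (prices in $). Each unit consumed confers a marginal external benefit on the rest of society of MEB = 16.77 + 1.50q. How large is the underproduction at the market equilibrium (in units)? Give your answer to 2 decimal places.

14.46 units

Market equilibrium (private): 41.00 + 1.23q = 48.01 - 1.68q → q_m = 2.4089.
Social marginal benefit = demand + MEB = 64.78 - 0.18q.
Set SMB = MC: 64.78 - 0.18q = 41.00 + 1.23q → q* = 16.8652.
Gap = |2.4089 − 16.8652| = 14.4563.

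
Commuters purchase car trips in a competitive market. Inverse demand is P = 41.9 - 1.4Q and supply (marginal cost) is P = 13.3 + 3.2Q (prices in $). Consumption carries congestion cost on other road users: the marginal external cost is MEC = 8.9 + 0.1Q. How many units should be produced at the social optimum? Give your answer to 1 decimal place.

Q* = 4.2

Social marginal benefit = demand − MEC = 33.0 - 1.5Q.
Set SMB = MC: 33.0 - 1.5Q = 13.3 + 3.2Q → Q* = 4.1915.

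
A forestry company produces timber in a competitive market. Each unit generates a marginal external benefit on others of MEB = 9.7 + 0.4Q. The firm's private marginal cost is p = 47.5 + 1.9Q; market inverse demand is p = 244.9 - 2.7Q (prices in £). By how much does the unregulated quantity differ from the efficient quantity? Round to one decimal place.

6.4 units

Market equilibrium (private): 47.5 + 1.9Q = 244.9 - 2.7Q → Q_m = 42.9130.
Social marginal cost = private MC − MEB = 37.8 + 1.5Q.
Set SMC = demand: 37.8 + 1.5Q = 244.9 - 2.7Q → Q* = 49.3095.
Gap = |42.9130 − 49.3095| = 6.3965.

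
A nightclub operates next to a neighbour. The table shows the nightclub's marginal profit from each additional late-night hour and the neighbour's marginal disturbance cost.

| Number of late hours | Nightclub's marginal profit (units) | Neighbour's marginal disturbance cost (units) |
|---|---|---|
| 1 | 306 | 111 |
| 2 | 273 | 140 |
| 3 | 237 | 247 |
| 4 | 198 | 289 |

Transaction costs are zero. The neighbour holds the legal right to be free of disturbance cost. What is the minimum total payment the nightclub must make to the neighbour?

251

Efficient level: marginal profit ≥ marginal disturbance cost through level 2, so k* = 2.
With the neighbour holding the right, the nightclub must at least compensate total damage at k*: 111 + 140 = 251.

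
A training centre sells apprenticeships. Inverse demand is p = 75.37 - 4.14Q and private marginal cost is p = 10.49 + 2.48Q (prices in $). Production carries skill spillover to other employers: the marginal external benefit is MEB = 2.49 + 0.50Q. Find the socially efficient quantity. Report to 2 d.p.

Q* = 11.01

Social marginal cost = private MC − MEB = 8.00 + 1.98Q.
Set SMC = demand: 8.00 + 1.98Q = 75.37 - 4.14Q → Q* = 11.0082.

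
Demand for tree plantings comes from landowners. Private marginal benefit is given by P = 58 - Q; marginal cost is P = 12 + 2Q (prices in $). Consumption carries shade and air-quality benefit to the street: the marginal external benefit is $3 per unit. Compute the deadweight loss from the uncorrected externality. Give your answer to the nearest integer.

Market equilibrium (private): 12 + 2Q = 58 - Q → Q_m = 15.3333.
Social marginal benefit = demand + MEB = 61 - Q.
Set SMB = MC: 61 - Q = 12 + 2Q → Q* = 16.3333.
The loss is the area between SMB and MC from Q* to Q_m; with linear curves that's a triangle of height MEB(Q_m).
DWL = ½ × 1.0000 × 3.0000 = 1.5000.

DWL = $2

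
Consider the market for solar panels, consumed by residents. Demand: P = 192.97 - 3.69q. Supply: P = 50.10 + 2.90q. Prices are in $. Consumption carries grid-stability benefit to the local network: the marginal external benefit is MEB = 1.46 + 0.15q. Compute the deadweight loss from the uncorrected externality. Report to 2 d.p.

Market equilibrium (private): 50.10 + 2.90q = 192.97 - 3.69q → q_m = 21.6798.
Social marginal benefit = demand + MEB = 194.43 - 3.54q.
Set SMB = MC: 194.43 - 3.54q = 50.10 + 2.90q → q* = 22.4115.
Between q* and q_m the wedge SMB − MC runs linearly from 0 to MEB(q_m), so the loss is a triangle.
DWL = ½ × 0.7317 × 4.7120 = 1.7239.

DWL = $1.72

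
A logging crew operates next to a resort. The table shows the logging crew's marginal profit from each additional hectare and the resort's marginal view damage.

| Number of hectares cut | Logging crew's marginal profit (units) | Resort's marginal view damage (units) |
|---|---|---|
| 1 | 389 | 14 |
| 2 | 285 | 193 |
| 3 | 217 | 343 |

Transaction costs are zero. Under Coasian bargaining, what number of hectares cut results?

2

Bargaining reaches the level where marginal profit last exceeds marginal view damage.
That holds through level 2 (285 ≥ 193) but not at 3 (217 < 343).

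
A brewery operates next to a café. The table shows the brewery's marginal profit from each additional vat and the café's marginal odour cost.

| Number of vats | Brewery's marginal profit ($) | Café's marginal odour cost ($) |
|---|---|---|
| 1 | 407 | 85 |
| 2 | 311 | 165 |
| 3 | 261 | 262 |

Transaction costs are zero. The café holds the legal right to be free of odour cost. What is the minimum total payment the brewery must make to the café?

$250

Efficient level: marginal profit ≥ marginal odour cost through level 2, so k* = 2.
With the café holding the right, the brewery must at least compensate total damage at k*: 85 + 165 = 250.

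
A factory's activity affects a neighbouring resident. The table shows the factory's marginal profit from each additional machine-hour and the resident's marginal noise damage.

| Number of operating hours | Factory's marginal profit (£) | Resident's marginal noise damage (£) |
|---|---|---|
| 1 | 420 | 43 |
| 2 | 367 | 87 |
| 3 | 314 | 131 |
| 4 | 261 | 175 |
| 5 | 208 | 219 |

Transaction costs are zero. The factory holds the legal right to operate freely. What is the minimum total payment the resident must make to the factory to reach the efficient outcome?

Left alone the factory would choose level 5 (marginal profit stays positive).
Efficient level: k* = 4 (marginal profit ≥ marginal noise damage through 4).
The resident must at least cover the factory's forgone profit from cutting 5→4: 208 = 208.

£208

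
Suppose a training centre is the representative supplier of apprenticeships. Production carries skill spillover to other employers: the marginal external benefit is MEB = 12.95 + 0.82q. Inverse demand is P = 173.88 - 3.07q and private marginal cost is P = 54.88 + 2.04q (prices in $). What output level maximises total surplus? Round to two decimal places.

Social marginal cost = private MC − MEB = 41.93 + 1.22q.
Set SMC = demand: 41.93 + 1.22q = 173.88 - 3.07q → q* = 30.7576.

q* = 30.76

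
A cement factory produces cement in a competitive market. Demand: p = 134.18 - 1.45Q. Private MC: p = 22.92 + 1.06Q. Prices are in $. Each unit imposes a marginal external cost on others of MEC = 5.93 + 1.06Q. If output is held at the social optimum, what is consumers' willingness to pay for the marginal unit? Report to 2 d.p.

P = $91.40

Social marginal cost = private MC + MEC = 28.85 + 2.12Q.
Set SMC = demand: 28.85 + 2.12Q = 134.18 - 1.45Q → Q* = 29.5042.
Consumer price on the demand curve at Q*: 134.18 − 1.45×29.5042 = 91.3989.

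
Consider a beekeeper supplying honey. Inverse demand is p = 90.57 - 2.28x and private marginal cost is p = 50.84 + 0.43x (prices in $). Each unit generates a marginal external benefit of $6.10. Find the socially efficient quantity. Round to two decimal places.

x* = 16.91

Social marginal cost = private MC − MEB = 44.74 + 0.43x.
Set SMC = demand: 44.74 + 0.43x = 90.57 - 2.28x → x* = 16.9114.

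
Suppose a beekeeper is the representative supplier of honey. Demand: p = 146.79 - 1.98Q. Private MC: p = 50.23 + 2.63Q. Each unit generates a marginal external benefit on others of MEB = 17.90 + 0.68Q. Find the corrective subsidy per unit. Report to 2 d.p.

Social marginal cost = private MC − MEB = 32.33 + 1.95Q.
Set SMC = demand: 32.33 + 1.95Q = 146.79 - 1.98Q → Q* = 29.1247.
The Pigouvian subsidy equals MEB at Q*: 17.90 + 0.68×29.1247 = 37.7048.

subsidy = 37.70 per unit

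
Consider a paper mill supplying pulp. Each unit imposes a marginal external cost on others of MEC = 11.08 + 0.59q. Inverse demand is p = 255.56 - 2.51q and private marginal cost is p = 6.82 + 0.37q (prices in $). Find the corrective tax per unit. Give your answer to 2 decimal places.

tax = $51.49 per unit

Social marginal cost = private MC + MEC = 17.90 + 0.96q.
Set SMC = demand: 17.90 + 0.96q = 255.56 - 2.51q → q* = 68.4899.
The Pigouvian tax equals MEC at q*: 11.08 + 0.59×68.4899 = 51.4890.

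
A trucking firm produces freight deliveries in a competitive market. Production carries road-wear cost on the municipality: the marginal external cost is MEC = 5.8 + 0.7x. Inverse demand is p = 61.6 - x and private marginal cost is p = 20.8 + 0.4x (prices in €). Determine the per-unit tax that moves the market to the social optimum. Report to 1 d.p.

tax = €17.5 per unit

Social marginal cost = private MC + MEC = 26.6 + 1.1x.
Set SMC = demand: 26.6 + 1.1x = 61.6 - x → x* = 16.6667.
The Pigouvian tax equals MEC at x*: 5.8 + 0.7×16.6667 = 17.4667.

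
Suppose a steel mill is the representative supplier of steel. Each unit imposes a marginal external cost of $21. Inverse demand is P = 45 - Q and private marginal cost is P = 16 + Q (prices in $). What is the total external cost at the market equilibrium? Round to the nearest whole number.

Market equilibrium (private): 16 + Q = 45 - Q → Q_m = 14.5000.
Total external cost = MEC × Q_m = 21 × 14.5000 = 304.5000.

$305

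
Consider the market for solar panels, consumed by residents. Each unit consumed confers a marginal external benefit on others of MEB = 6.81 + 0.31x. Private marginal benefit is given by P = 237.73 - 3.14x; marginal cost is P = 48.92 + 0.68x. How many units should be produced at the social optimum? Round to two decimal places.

x* = 55.73

Social marginal benefit = demand + MEB = 244.54 - 2.83x.
Set SMB = MC: 244.54 - 2.83x = 48.92 + 0.68x → x* = 55.7322.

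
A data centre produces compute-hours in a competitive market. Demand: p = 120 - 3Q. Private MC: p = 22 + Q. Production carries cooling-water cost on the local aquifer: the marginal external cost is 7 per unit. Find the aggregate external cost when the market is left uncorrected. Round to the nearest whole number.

172

Market equilibrium (private): 22 + Q = 120 - 3Q → Q_m = 24.5000.
Total external cost = MEC × Q_m = 7 × 24.5000 = 171.5000.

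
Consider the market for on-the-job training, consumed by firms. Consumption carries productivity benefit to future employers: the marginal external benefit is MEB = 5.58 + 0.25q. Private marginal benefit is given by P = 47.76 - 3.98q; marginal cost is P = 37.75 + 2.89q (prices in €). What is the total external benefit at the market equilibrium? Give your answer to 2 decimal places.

€8.40

Market equilibrium (private): 37.75 + 2.89q = 47.76 - 3.98q → q_m = 1.4571.
Total external benefit = ∫₀^{q_m} (5.58 + 0.25q) dq = 5.58×1.4571 + ½×0.25×1.4571² = 8.3960.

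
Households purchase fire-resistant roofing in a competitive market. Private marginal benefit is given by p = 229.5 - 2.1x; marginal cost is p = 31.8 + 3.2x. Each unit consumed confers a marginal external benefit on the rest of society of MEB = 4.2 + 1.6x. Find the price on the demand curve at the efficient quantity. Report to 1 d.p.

P = 114.9

Social marginal benefit = demand + MEB = 233.7 - 0.5x.
Set SMB = MC: 233.7 - 0.5x = 31.8 + 3.2x → x* = 54.5676.
Consumer price on the demand curve at x*: 229.5 − 2.1×54.5676 = 114.9080.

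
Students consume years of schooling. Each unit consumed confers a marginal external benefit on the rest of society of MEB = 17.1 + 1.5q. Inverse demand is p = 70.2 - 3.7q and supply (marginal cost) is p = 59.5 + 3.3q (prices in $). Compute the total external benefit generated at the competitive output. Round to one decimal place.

Market equilibrium (private): 59.5 + 3.3q = 70.2 - 3.7q → q_m = 1.5286.
Total external benefit = ∫₀^{q_m} (17.1 + 1.5q) dq = 17.1×1.5286 + ½×1.5×1.5286² = 27.8915.

$27.9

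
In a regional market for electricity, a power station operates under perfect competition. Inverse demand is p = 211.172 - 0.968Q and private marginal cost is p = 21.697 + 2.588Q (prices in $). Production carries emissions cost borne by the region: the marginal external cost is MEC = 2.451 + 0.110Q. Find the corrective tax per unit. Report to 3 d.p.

Social marginal cost = private MC + MEC = 24.148 + 2.698Q.
Set SMC = demand: 24.148 + 2.698Q = 211.172 - 0.968Q → Q* = 51.0158.
The Pigouvian tax equals MEC at Q*: 2.451 + 0.110×51.0158 = 8.0627.

tax = $8.063 per unit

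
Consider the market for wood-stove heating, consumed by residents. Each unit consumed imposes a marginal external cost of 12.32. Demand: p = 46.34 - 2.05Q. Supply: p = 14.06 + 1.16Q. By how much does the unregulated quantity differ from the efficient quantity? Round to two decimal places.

Market equilibrium (private): 14.06 + 1.16Q = 46.34 - 2.05Q → Q_m = 10.0561.
Social marginal benefit = demand − MEC = 34.02 - 2.05Q.
Set SMB = MC: 34.02 - 2.05Q = 14.06 + 1.16Q → Q* = 6.2181.
Gap = |10.0561 − 6.2181| = 3.8380.

3.84 units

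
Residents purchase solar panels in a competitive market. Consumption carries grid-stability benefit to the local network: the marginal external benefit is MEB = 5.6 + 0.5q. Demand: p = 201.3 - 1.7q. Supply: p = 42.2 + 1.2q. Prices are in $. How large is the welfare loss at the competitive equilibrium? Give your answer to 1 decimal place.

DWL = $227.3

Market equilibrium (private): 42.2 + 1.2q = 201.3 - 1.7q → q_m = 54.8621.
Social marginal benefit = demand + MEB = 206.9 - 1.2q.
Set SMB = MC: 206.9 - 1.2q = 42.2 + 1.2q → q* = 68.6250.
The welfare-loss triangle has base |q_m − q*| and height MEB(q_m) (the vertical gap between SMB and MC is zero at q* and MEB at q_m).
DWL = ½ × 13.7629 × 33.0310 = 227.3012.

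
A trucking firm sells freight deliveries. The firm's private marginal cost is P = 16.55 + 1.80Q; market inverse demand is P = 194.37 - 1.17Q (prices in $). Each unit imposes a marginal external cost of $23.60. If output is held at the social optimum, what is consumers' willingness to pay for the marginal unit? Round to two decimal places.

Social marginal cost = private MC + MEC = 40.15 + 1.80Q.
Set SMC = demand: 40.15 + 1.80Q = 194.37 - 1.17Q → Q* = 51.9259.
Consumer price on the demand curve at Q*: 194.37 − 1.17×51.9259 = 133.6167.

P = $133.62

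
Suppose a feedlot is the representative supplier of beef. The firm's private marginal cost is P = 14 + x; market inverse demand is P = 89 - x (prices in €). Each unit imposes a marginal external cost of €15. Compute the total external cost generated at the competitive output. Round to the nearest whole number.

Market equilibrium (private): 14 + x = 89 - x → x_m = 37.5000.
Total external cost = MEC × x_m = 15 × 37.5000 = 562.5000.

€563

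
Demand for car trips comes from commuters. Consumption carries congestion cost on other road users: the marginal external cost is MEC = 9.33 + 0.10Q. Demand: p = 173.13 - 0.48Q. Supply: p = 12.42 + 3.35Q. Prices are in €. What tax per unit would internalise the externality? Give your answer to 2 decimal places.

tax = €13.18 per unit

Social marginal benefit = demand − MEC = 163.80 - 0.58Q.
Set SMB = MC: 163.80 - 0.58Q = 12.42 + 3.35Q → Q* = 38.5191.
The Pigouvian tax equals MEC at Q*: 9.33 + 0.10×38.5191 = 13.1819.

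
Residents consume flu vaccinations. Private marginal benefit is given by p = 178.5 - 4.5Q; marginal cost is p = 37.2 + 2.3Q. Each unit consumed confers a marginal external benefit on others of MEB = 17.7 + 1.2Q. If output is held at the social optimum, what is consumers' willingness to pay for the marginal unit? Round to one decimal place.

P = 50.7

Social marginal benefit = demand + MEB = 196.2 - 3.3Q.
Set SMB = MC: 196.2 - 3.3Q = 37.2 + 2.3Q → Q* = 28.3929.
Consumer price on the demand curve at Q*: 178.5 − 4.5×28.3929 = 50.7320.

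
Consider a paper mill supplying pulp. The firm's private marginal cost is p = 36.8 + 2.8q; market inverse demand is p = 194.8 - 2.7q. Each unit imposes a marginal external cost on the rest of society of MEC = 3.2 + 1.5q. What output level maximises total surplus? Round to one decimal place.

Social marginal cost = private MC + MEC = 40.0 + 4.3q.
Set SMC = demand: 40.0 + 4.3q = 194.8 - 2.7q → q* = 22.1143.

q* = 22.1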